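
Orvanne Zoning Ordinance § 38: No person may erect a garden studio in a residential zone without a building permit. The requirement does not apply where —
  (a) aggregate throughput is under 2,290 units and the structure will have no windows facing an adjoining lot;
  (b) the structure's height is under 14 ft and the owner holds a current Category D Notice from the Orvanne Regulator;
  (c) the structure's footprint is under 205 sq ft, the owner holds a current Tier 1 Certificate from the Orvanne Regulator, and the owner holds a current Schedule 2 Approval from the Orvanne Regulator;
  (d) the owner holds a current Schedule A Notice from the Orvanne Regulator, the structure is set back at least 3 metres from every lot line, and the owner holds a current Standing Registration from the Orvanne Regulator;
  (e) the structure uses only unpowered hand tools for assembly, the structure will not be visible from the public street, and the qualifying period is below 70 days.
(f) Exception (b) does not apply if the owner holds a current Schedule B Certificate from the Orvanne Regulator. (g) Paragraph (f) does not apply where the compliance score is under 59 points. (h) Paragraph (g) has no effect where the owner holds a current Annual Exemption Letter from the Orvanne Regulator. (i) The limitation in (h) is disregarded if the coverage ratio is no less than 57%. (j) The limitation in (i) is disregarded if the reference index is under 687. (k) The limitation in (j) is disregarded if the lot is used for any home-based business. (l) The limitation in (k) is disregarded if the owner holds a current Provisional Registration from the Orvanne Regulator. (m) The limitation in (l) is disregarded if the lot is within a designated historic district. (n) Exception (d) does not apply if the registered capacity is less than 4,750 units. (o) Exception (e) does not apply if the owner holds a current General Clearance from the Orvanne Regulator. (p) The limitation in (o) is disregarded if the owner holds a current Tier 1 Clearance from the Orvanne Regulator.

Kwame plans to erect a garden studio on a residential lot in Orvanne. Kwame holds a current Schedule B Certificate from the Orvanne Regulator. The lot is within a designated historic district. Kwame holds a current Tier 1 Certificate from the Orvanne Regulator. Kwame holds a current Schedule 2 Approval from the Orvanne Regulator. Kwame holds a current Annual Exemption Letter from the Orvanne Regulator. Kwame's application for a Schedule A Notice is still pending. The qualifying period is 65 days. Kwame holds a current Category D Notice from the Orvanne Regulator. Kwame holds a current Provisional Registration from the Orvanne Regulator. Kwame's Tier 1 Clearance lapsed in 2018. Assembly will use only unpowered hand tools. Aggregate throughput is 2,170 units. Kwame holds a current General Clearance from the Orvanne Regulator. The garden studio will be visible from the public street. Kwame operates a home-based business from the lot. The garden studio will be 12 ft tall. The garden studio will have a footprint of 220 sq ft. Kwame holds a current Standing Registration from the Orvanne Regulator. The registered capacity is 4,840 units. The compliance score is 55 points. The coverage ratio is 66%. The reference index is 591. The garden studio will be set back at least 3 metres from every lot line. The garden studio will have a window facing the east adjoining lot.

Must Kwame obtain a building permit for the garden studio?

Exception (a) does not apply: a window faces an adjoining lot.
Exception (b): the structure's height is 12 ft, under the 14 ft limit; a current Category D Notice is held — every condition holds. As to paragraphs (f)–(m): (f) would limit (b) — a current Schedule B Certificate is held — but (g) sets (f) aside: (g) applies — the compliance score is 55 points, under the 59 points limit. (h) would limit (g) — a current Annual Exemption Letter is held — but (i) sets (h) aside: (i) operates against (h): the coverage ratio is 66%, meeting the 57% threshold. (j) is engaged (the reference index is 591, under the 687 limit), but is displaced by (k): (k) operates — a home-based business operates on the lot. (l) applies (a current Provisional Registration is held), but yields to (m): (m) operates against (l): the lot is in a historic district. So (b) applies.
Exception (c) requires that the structure's footprint is under 205 sq ft; but the structure's footprint is 220 sq ft, not under 205 sq ft, so (c) is unavailable.
Exception (d) requires that the owner holds a current Schedule A Notice from the Orvanne Regulator; but there is no Schedule A Notice in force, so (d) is unavailable.
Exception (e) requires that the structure will not be visible from the public street; but the structure will be visible from the street, so (e) is unavailable.

No — exception (b) applies; Kwame does not need a building permit.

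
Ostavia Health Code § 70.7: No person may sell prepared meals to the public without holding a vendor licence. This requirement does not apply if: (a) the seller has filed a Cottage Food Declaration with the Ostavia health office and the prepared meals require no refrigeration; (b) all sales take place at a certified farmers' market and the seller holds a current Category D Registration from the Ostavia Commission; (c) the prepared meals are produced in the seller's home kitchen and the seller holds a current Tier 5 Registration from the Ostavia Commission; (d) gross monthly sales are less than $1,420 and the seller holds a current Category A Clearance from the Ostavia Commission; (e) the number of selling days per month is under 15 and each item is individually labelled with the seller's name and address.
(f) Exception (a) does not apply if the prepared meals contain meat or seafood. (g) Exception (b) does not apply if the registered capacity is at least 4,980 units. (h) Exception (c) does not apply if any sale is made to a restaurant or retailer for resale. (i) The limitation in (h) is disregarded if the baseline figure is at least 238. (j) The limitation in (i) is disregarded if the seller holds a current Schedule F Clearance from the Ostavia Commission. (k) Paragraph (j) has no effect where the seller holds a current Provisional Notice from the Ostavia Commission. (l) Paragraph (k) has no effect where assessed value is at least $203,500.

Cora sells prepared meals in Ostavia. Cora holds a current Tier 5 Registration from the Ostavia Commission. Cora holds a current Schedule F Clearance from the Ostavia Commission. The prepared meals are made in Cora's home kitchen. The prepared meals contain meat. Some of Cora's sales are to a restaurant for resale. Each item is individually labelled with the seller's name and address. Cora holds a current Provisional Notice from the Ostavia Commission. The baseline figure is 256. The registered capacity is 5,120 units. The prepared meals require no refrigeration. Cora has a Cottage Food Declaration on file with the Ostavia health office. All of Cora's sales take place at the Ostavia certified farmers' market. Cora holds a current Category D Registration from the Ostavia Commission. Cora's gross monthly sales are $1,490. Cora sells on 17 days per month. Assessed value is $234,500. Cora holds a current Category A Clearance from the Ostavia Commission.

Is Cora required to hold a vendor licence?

Exception (a)'s conditions are all satisfied: a Cottage Food Declaration is on file; the prepared meals are shelf-stable. However, paragraph (f) must be considered: (f) operates against (a): the prepared meals contain meat. (a) is therefore removed.
Exception (b) is satisfied on its face — all sales are at a certified farmers' market; a current Category D Registration is held. However, paragraph (g) must be considered: (g) operates against (b): the registered capacity is 5,120 units, meeting the 4,980 units threshold. So (b) is unavailable.
Exception (c)'s conditions are all satisfied: the prepared meals are home-kitchen produced; a current Tier 5 Registration is held. However, paragraphs (h)–(l) must be considered: (h) operates against (c): some sales are to a restaurant for resale. (i) applies (the baseline figure is 256, meeting the 238 threshold), but is itself disapplied by (j): (j) is engaged — a current Schedule F Clearance is held. (k) would limit (j) — a current Provisional Notice is held — but (l) sets (k) aside: (l) operates against (k): assessed value is $234,500, meeting the $203,500 threshold. So (c) is unavailable.
Exception (d) fails — gross monthly sales are $1,490, not less than $1,420.
Exception (e) fails — the number of selling days per month is 17, not under 15.
No exception applies. The general rule governs.

Yes — Cora must hold a vendor licence.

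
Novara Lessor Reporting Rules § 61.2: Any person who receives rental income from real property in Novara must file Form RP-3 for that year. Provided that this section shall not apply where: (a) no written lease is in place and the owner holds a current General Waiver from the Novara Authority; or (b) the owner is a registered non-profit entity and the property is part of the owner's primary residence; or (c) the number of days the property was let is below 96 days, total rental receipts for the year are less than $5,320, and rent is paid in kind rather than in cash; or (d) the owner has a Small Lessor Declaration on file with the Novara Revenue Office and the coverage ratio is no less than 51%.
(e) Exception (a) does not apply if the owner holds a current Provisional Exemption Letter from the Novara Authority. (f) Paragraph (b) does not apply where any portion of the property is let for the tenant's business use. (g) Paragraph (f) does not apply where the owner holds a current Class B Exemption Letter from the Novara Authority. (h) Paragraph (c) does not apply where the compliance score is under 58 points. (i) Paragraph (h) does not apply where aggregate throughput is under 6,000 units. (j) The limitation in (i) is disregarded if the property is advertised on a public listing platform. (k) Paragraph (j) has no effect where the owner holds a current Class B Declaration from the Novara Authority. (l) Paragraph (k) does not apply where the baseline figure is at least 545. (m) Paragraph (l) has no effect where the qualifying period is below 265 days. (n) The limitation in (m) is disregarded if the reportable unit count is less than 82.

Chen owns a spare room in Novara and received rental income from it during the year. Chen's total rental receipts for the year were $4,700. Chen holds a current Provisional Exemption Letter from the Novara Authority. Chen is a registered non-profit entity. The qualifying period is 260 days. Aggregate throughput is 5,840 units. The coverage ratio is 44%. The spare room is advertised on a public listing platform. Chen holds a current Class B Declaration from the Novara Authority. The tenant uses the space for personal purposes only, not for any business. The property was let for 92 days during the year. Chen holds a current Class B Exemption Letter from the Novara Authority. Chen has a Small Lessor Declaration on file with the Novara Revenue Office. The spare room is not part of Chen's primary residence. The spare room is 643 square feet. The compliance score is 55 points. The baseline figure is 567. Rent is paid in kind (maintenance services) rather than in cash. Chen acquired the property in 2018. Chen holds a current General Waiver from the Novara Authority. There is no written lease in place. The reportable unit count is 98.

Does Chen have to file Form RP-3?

All of (a)'s requirements are met (there is no written lease; a current General Waiver is held). Turning to paragraph (e): (e) is engaged — a current Provisional Exemption Letter is held. (a) is therefore removed.
Exception (b) does not apply: the spare room is not part of the primary residence.
All of (c)'s requirements are met (the number of days the property was let is 92 days, below the 96 days limit; total rental receipts for the year are $4,700, less than the $5,320 limit; rent is paid in kind). Considering the limiting provisions: (h) would limit (c) — the compliance score is 55 points, under the 58 points limit — but (i) sets (h) aside: (i) operates against (h): aggregate throughput is 5,840 units, under the 6,000 units limit. (j) would limit (i) — the property is publicly advertised — but (k) sets (j) aside: (k) applies — a current Class B Declaration is held. (l) would limit (k) — the baseline figure is 567, meeting the 545 threshold — but (m) sets (l) aside: (m) is triggered — the qualifying period is 260 days, below the 265 days limit. (n) is inapplicable (the reportable unit count is 98, not less than 82), so (m) stands. So (c) applies.
Exception (d) requires that the coverage ratio is no less than 51%; but the coverage ratio is 44%, short of 51%, so (d) is unavailable.

No — exception (c) applies; Chen is not required to file Form RP-3.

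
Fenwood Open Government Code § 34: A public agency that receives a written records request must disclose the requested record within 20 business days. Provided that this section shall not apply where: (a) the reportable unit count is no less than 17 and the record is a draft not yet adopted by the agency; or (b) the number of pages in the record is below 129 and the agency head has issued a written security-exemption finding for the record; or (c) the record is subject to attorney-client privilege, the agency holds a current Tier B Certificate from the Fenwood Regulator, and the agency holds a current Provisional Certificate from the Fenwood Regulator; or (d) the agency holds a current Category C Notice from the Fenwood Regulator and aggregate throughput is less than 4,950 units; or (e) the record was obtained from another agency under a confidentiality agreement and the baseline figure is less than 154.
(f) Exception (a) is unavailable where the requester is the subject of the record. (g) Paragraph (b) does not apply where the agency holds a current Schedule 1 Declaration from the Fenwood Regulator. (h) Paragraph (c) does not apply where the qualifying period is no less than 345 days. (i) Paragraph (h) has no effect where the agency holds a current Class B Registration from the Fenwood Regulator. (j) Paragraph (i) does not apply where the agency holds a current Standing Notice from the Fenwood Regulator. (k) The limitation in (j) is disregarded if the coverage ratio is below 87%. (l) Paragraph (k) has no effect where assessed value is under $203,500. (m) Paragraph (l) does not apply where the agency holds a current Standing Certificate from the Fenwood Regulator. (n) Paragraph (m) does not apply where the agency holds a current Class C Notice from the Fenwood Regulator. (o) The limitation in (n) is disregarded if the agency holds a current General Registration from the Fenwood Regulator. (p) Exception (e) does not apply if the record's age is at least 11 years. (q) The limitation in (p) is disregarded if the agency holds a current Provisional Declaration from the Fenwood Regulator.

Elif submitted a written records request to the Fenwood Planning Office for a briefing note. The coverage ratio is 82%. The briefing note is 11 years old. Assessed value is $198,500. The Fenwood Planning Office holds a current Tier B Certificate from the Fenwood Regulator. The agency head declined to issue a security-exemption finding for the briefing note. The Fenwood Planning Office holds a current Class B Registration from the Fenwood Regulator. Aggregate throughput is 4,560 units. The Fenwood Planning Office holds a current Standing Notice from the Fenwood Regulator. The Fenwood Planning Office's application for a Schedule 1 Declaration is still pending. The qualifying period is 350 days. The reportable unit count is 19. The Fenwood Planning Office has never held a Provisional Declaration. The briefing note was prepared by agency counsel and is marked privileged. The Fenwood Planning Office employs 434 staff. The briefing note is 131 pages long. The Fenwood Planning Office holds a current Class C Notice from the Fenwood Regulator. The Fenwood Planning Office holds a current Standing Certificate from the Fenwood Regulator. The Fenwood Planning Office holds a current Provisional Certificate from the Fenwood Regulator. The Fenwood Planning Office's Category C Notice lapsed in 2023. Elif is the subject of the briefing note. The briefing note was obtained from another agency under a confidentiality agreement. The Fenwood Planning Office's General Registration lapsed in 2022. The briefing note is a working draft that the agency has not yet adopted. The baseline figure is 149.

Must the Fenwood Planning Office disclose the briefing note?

Exception (a) is satisfied on its face — the reportable unit count is 19, meeting the 17 threshold; the briefing note is an unadopted draft. However, paragraph (f) must be considered: (f) applies — Elif is the subject of the briefing note. (a) is therefore removed.
Exception (b) requires that the number of pages in the record is below 129; but the number of pages in the record is 131, not below 129, so (b) is unavailable.
Exception (c) is satisfied on its face — the briefing note is privileged; a current Tier B Certificate is held; a current Provisional Certificate is held. Turning to paragraphs (h)–(o): (h) operates against (c): the qualifying period is 350 days, meeting the 345 days threshold. (i) would limit (h) — a current Class B Registration is held — but (j) sets (i) aside: (j) is engaged — a current Standing Notice is held. (k) would limit (j) — the coverage ratio is 82%, below the 87% limit — but (l) sets (k) aside: (l) is triggered — assessed value is $198,500, under the $203,500 limit. (m) would limit (l) — a current Standing Certificate is held — but (n) sets (m) aside: (n) operates — a current Class C Notice is held. (o) is not triggered (the General Registration is not current), so (n) stands. (c) is therefore removed.
Exception (d) fails — no current Category C Notice is held.
Exception (e): the briefing note was obtained under a confidentiality agreement; the baseline figure is 149, less than the 154 limit — every condition holds. But: (p) operates against (e): the record's age is 11 years, meeting the 11 years threshold. (q) is not engaged (the Provisional Declaration is not current), so (p) stands. So (e) is unavailable.
Every exception is unavailable, so the rule governs.

Yes — the Fenwood Planning Office must disclose the briefing note.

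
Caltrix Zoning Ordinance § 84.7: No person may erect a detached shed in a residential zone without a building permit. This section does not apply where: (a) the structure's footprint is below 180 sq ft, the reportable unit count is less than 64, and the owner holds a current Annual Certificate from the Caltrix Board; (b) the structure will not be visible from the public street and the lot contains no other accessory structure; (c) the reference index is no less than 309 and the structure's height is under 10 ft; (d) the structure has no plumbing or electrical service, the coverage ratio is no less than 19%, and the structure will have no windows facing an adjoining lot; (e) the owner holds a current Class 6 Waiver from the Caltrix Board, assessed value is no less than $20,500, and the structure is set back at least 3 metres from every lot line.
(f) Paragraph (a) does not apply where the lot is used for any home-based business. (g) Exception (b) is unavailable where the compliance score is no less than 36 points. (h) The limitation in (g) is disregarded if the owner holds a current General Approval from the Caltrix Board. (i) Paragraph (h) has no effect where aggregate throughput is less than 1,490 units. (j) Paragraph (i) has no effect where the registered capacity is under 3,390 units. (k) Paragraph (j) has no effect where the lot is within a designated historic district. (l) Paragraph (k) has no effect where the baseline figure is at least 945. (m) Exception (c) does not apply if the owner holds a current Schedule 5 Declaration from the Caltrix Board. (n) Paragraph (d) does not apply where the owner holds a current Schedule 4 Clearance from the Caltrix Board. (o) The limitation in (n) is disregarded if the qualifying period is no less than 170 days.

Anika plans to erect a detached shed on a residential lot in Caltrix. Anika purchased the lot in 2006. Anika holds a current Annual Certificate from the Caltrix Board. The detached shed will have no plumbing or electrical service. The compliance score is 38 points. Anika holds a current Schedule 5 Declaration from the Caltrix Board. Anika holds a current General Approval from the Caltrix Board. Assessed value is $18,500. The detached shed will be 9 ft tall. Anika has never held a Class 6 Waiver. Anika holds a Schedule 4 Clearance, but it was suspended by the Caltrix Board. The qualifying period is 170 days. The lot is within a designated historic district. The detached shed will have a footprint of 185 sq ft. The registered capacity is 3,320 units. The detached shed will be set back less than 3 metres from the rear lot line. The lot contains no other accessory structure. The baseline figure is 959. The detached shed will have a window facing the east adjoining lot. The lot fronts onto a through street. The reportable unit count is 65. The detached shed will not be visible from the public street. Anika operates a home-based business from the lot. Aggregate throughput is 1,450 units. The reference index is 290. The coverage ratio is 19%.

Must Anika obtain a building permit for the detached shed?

No — exception (b) applies; Anika does not need a building permit.

Exception (a) fails — the structure's footprint is 185 sq ft, not below 180 sq ft.
Exception (b) is satisfied on its face — the structure will not be visible from the street; the lot has no other accessory structure. Applying paragraphs (g)–(l): (g) is engaged (the compliance score is 38 points, meeting the 36 points threshold), but is set aside by (h): (h) operates against (g): a current General Approval is held. (i) would limit (h) — aggregate throughput is 1,450 units, less than the 1,490 units limit — but (j) sets (i) aside: (j) applies — the registered capacity is 3,320 units, under the 3,390 units limit. (k) would limit (j) — the lot is in a historic district — but (l) sets (k) aside: (l) operates — the baseline figure is 959, meeting the 945 threshold. (b) remains available.
Exception (c) requires that the reference index is no less than 309; but the reference index is 290, short of 309, so (c) is unavailable.
Exception (d) does not apply: a window faces an adjoining lot.
Exception (e) does not apply: the Class 6 Waiver is not current.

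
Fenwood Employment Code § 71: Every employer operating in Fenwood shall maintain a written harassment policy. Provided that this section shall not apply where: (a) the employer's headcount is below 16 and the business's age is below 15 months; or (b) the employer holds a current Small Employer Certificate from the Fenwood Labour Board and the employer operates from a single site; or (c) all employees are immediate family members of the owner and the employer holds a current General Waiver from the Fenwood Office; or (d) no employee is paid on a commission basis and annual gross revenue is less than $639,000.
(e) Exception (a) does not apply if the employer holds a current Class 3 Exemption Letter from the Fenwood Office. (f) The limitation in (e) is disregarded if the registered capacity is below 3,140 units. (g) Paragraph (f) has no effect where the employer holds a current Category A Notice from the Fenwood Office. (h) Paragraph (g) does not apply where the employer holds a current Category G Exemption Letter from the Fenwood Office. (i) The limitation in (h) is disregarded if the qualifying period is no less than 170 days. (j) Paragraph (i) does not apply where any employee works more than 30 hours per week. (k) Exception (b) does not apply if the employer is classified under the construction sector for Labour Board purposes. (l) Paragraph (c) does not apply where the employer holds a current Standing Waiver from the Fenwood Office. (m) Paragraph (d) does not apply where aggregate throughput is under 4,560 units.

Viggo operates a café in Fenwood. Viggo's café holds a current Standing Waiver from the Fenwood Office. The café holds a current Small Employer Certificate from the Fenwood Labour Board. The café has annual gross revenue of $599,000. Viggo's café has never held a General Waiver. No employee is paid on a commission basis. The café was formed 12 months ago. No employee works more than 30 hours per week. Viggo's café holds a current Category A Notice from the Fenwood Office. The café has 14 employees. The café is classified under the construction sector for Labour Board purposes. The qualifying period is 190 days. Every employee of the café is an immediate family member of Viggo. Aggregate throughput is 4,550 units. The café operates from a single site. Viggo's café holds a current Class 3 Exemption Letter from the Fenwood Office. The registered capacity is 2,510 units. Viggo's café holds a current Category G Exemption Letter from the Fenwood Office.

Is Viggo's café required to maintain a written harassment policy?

Exception (a) is satisfied on its face — the employer's headcount is 14, below the 16 limit; the business's age is 12 months, below the 15 months limit. But applying paragraphs (e)–(j): (e) is triggered — a current Class 3 Exemption Letter is held. (f) would limit (e) — the registered capacity is 2,510 units, below the 3,140 units limit — but (g) sets (f) aside: (g) is engaged — a current Category A Notice is held. (h) would limit (g) — a current Category G Exemption Letter is held — but (i) sets (h) aside: (i) is triggered — the qualifying period is 190 days, meeting the 170 days threshold. (j), which would lift (i), is inapplicable — no employee exceeds 30 hours/week. So (a) is unavailable.
Exception (b)'s conditions are all satisfied: a current Small Employer Certificate is held; the employer operates from a single site. But: (k) operates against (b): the café is classified under the construction sector. Exception (b) does not apply.
Exception (c) requires that the employer holds a current General Waiver from the Fenwood Office; but there is no General Waiver in force, so (c) is unavailable.
Exception (d)'s conditions are all satisfied: no employee is paid on commission; annual gross revenue is $599,000, less than the $639,000 limit. However, paragraph (m) must be considered: (m) applies — aggregate throughput is 4,550 units, under the 4,560 units limit. (d) is therefore removed.
No exception is made out. Viggo's café falls within the general rule.

Yes — Viggo's café must maintain a written harassment policy.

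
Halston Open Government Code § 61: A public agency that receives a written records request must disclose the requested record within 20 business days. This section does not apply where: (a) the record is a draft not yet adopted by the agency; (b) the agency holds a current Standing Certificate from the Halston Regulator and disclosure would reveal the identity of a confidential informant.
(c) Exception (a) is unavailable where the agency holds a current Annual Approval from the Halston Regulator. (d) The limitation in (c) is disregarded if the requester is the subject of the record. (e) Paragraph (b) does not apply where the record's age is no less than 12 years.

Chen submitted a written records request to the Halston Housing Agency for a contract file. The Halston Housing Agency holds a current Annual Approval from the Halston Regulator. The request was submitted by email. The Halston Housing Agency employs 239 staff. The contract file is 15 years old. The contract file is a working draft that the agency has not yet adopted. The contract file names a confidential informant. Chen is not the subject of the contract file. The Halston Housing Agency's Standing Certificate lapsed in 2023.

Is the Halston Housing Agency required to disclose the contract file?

Yes — the Halston Housing Agency must disclose the contract file.

Exception (a)'s conditions are all satisfied: the contract file is an unadopted draft. But: (c) applies — a current Annual Approval is held. (d) is not triggered (Chen is not the subject of the contract file), so (c) stands. So (a) is unavailable.
Exception (b) requires that the agency holds a current Standing Certificate from the Halston Regulator; but there is no Standing Certificate in force, so (b) is unavailable.
No exception displaces § 61.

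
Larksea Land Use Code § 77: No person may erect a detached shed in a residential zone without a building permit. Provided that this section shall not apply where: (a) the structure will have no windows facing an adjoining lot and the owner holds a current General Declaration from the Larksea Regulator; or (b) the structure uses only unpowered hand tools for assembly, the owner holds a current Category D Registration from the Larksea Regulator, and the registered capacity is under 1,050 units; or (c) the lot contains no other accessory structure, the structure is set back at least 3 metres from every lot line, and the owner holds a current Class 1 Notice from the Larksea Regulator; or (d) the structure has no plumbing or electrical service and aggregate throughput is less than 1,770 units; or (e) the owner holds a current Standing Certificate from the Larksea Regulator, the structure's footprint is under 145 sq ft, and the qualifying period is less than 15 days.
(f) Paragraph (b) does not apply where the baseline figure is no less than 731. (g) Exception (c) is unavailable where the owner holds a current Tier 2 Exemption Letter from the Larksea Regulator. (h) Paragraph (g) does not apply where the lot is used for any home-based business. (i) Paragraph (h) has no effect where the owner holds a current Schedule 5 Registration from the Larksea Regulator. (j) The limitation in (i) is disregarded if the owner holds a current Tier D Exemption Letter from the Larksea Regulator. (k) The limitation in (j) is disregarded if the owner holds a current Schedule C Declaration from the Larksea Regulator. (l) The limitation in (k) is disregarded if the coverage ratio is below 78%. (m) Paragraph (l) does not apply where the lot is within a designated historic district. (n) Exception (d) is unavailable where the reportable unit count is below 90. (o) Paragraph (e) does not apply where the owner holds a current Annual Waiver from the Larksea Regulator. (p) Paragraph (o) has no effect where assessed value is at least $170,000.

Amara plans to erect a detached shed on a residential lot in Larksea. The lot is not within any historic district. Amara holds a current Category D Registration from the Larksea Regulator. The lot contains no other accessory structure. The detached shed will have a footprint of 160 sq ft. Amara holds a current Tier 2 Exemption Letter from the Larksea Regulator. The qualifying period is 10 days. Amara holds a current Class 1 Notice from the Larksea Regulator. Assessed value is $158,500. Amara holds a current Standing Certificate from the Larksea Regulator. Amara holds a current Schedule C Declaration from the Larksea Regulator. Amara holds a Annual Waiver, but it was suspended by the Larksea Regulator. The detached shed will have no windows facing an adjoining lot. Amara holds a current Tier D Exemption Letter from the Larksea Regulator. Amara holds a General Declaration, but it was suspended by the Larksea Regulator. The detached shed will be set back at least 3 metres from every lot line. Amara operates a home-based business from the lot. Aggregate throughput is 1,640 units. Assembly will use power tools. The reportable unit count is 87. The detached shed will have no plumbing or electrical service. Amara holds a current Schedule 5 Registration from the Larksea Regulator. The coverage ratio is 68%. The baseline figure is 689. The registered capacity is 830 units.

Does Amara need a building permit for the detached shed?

No — exception (c) applies; Amara does not need a building permit.

Exception (a) requires that the owner holds a current General Declaration from the Larksea Regulator; but no current General Declaration is held, so (a) is unavailable.
Exception (b) requires that the structure uses only unpowered hand tools for assembly; but assembly uses power tools, so (b) is unavailable.
Exception (c)'s conditions are all satisfied: the lot has no other accessory structure; the setback is at least 3 m on every side; a current Class 1 Notice is held. As to paragraphs (g)–(m): (g) would limit (c) — a current Tier 2 Exemption Letter is held — but (h) sets (g) aside: (h) is engaged — a home-based business operates on the lot. (i) would limit (h) — a current Schedule 5 Registration is held — but (j) sets (i) aside: (j) applies — a current Tier D Exemption Letter is held. (k) would limit (j) — a current Schedule C Declaration is held — but (l) sets (k) aside: (l) is triggered — the coverage ratio is 68%, below the 78% limit. (m) does not operate here (the lot is not in a historic district), so (l) stands. So (c) applies.
All of (d)'s requirements are met (there is no plumbing or electrical service; aggregate throughput is 1,640 units, less than the 1,770 units limit). But: (n) operates against (d): the reportable unit count is 87, below the 90 limit. Exception (d) does not apply.
Exception (e) requires that the structure's footprint is under 145 sq ft; but the structure's footprint is 160 sq ft, not under 145 sq ft, so (e) is unavailable.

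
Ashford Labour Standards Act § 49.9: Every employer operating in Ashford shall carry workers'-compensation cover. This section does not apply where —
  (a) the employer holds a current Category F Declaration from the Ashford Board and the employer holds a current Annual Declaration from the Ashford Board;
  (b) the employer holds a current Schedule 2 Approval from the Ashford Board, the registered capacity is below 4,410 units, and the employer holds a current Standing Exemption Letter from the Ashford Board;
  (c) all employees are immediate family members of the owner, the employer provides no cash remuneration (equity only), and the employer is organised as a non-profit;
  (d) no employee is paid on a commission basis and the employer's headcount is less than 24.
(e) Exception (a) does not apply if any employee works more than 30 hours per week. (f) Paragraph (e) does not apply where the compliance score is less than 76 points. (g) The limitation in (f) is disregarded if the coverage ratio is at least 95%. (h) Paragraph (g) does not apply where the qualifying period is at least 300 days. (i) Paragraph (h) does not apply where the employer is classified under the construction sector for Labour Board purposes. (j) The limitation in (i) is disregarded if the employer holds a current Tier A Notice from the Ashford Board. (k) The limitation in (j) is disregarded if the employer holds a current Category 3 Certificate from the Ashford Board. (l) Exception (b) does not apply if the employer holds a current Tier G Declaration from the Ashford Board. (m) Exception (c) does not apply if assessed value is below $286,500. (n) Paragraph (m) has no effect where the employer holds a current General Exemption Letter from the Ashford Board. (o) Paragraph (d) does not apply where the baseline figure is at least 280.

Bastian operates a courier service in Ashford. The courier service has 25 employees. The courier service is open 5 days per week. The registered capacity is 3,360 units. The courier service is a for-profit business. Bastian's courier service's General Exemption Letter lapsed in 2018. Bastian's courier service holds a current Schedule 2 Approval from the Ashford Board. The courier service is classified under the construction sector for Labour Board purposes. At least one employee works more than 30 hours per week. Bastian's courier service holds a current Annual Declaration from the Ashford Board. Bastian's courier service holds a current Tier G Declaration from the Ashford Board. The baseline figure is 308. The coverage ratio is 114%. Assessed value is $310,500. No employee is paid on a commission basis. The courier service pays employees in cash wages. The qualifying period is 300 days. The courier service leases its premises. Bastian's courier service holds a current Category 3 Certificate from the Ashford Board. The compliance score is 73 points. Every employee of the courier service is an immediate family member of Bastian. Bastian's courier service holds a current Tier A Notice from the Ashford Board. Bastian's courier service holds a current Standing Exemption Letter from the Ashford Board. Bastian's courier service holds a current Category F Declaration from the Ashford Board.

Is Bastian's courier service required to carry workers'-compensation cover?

Exception (a)'s conditions are all satisfied: a current Category F Declaration is held; a current Annual Declaration is held. However, paragraphs (e)–(k) must be considered: (e) is engaged — at least one employee exceeds 30 hours/week. (f) operates (the compliance score is 73 points, less than the 76 points limit), but is set aside by (g): (g) operates against (f): the coverage ratio is 114%, meeting the 95% threshold. (h) operates (the qualifying period is 300 days, meeting the 300 days threshold), but is set aside by (i): (i) operates against (h): the courier service is classified under the construction sector. (j) would limit (i) — a current Tier A Notice is held — but (k) sets (j) aside: (k) operates — a current Category 3 Certificate is held. (a) is therefore removed.
All of (b)'s requirements are met (a current Schedule 2 Approval is held; the registered capacity is 3,360 units, below the 4,410 units limit; a current Standing Exemption Letter is held). But applying paragraph (l): (l) is triggered — a current Tier G Declaration is held. Exception (b) does not apply.
Exception (c) does not apply: employees are paid cash wages.
Exception (d) fails — the employer's headcount is 25, not less than 24.
No exception displaces § 49.9.

Yes — Bastian's courier service must carry workers'-compensation cover.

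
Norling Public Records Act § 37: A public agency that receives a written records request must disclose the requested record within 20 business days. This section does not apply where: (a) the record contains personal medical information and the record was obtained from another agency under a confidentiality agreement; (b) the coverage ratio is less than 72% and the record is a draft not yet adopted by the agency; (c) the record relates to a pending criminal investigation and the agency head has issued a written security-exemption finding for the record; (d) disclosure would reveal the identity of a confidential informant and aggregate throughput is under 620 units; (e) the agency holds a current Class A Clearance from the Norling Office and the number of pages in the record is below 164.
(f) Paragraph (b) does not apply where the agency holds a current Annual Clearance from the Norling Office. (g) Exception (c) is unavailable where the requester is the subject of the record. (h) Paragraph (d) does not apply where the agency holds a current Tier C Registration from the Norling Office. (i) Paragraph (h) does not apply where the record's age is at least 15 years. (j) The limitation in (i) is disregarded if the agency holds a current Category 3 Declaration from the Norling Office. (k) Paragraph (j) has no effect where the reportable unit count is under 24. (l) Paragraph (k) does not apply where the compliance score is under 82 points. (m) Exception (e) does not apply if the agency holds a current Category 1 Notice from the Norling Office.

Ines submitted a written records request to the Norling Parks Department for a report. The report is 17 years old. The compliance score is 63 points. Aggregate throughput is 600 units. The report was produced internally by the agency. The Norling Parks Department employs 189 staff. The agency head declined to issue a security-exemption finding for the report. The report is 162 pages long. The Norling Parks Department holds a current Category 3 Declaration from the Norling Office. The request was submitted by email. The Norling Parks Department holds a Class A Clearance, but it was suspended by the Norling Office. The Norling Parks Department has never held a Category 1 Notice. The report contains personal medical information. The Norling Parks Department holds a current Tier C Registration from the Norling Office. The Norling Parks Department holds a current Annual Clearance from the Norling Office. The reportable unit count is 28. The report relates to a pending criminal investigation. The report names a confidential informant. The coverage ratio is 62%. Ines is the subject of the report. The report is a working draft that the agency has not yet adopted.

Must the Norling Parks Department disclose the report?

Exception (a) does not apply: the report was produced internally.
Exception (b)'s conditions are all satisfied: the coverage ratio is 62%, less than the 72% limit; the report is an unadopted draft. But: (f) applies — a current Annual Clearance is held. So (b) is unavailable.
Exception (c) requires that the agency head has issued a written security-exemption finding for the record; but the agency head declined to issue a security-exemption finding, so (c) is unavailable.
All of (d)'s requirements are met (the report names a confidential informant; aggregate throughput is 600 units, under the 620 units limit). Turning to paragraphs (h)–(l): (h) operates against (d): a current Tier C Registration is held. (i) would limit (h) — the record's age is 17 years, meeting the 15 years threshold — but (j) sets (i) aside: (j) is triggered — a current Category 3 Declaration is held. (k), which would lift (j), does not operate here — the reportable unit count is 28, not under 24. (d) is therefore removed.
Exception (e) fails — there is no Class A Clearance in force.
None of the exceptions is available; § 37 applies in full.

Yes — the Norling Parks Department must disclose the report.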